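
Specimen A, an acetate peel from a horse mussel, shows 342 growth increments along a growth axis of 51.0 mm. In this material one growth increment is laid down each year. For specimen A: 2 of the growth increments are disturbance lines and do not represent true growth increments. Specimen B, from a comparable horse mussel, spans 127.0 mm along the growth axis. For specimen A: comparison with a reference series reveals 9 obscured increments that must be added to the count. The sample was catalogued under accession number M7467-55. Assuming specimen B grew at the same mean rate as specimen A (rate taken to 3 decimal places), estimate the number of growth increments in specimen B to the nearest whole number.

Specimen A: true growth increment count = 342 − 2 + 9 = 349.
A: Mean rate = 51.0 mm / 349 years ≈ 0.146 mm/yr.
For B, 127.0 / 0.146 = 869.86 years ≈ 870 growth increments.

870 growth increments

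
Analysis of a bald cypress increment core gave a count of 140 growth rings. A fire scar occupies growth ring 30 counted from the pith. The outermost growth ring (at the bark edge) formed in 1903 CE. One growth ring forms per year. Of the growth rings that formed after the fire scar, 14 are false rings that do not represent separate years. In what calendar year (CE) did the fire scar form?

1807 CE

140 − 30 = 110 growth rings lie beyond the fire scar toward the bark edge.
110 − 14 false = 96 true growth rings after the fire scar.
The growth ring at the bark edge is 1903 CE, so the fire scar dates to 1903 − 96 = 1807 CE.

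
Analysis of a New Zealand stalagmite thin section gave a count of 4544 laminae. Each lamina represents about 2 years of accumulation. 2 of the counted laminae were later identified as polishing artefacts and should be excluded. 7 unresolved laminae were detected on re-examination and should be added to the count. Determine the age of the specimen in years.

Correcting the raw count gives 4544 − 2 + 7 = 4549 true laminae.
4549 laminae at 2 years each span 4549 × 2 = 9098 years.

9098 yr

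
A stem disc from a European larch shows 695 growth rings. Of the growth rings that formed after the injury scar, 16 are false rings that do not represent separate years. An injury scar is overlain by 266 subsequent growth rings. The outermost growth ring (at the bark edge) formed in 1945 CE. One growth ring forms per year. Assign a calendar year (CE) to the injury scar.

266 growth rings formed after the injury scar.
266 − 16 false = 250 true growth rings after the injury scar.
1945 − 250 = 1695 CE.

1695 CE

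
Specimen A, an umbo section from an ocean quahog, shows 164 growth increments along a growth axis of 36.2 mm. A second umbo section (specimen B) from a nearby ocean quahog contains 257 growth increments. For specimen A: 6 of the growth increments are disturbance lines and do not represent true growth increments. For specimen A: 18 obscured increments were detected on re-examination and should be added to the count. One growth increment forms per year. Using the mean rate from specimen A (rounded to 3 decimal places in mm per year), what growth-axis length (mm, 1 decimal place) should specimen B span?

52.9 mm

Specimen A: after corrections the count is 164 − 6 + 18 = 176 growth increments.
A: Extension rate ≈ 36.2 / 176 = 0.206 mm/year.
B's length ≈ 0.206 × 257 = 52.9 mm.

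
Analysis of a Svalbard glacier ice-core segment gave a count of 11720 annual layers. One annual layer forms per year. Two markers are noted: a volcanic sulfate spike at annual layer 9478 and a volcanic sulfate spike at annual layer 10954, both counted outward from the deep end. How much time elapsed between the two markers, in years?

1476 years

The two markers are separated by 10954 − 9478 = 1476 annual layers.
At one annual layer per year, 1476 years elapsed between them.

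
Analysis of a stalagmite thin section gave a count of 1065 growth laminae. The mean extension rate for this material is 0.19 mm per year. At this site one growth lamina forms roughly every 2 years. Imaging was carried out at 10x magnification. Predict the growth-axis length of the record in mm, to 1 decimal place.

At 2 years per growth lamina, 1065 × 2 = 2130 years.
Predicted length = 0.19 mm/year × 2130 years = 404.7 mm.

404.7 mm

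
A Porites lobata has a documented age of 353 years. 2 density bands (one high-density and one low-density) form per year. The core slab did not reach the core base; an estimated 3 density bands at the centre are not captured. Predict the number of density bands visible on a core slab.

703 density bands

Expected density bands: 353 × 2 = 706.
706 − 3 missed = 703 density bands expected in the prepared section.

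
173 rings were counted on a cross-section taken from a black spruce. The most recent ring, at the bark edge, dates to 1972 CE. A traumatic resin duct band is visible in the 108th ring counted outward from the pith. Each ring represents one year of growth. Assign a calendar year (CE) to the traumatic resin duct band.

173 − 108 = 65 rings lie beyond the traumatic resin duct band toward the bark edge.
1972 − 65 = 1907 CE.

1907 CE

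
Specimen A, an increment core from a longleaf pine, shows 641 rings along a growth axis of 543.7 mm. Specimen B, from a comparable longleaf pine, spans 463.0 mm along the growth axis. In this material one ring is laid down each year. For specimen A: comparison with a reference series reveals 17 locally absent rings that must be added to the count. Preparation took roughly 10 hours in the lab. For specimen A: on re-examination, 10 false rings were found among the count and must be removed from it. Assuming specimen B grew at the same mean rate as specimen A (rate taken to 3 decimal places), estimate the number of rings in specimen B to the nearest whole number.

552 rings

Specimen A: correcting the raw count gives 641 − 10 + 17 = 648 true rings.
A: Extension rate ≈ 543.7 / 648 = 0.839 mm per year.
Specimen B: 463.0 mm / 0.839 mm per year = 551.85 years ≈ 552 rings.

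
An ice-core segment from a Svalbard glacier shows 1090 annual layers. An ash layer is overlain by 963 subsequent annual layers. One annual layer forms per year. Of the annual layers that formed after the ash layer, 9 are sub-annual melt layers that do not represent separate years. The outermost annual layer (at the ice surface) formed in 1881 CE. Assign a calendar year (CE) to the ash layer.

927 CE

963 annual layers post-date the ash layer.
Removing the 9 false annual layers leaves 963 − 9 = 954 true annual layers beyond the ash layer.
1881 − 954 = 927 CE.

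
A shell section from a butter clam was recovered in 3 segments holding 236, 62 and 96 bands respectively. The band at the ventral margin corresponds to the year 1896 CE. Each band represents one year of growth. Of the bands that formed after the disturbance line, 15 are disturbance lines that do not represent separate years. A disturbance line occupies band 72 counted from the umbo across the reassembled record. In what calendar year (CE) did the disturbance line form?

Total bands = 236 + 62 + 96 = 394.
The disturbance line sits at band 72 from the umbo, so 394 − 72 = 322 bands formed after it.
Removing the 15 false bands leaves 322 − 15 = 307 true bands beyond the disturbance line.
Counting back 307 years from 1896 CE places the disturbance line in 1896 − 307 = 1589 CE.

1589 CE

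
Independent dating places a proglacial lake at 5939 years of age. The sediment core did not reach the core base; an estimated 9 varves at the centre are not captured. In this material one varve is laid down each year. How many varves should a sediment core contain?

5930 varves

One varve per year gives 5939 varves over 5939 years.
Subtracting the 9 varves not captured gives 5939 − 9 = 5930 varves in the record.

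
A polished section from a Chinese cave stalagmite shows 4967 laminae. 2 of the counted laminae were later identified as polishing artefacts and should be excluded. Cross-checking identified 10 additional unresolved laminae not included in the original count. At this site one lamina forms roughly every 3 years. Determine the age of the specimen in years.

14925 years

True lamina count = 4967 − 2 + 10 = 4975.
Multiplying by 3 years per lamina: 4975 × 3 = 14925 years.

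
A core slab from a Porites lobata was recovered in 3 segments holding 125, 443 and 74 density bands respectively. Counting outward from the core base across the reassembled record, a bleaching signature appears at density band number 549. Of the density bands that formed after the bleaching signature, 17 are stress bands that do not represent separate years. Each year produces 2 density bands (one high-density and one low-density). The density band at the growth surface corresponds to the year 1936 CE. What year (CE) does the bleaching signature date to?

1898 CE

Total density bands = 125 + 443 + 74 = 642.
642 − 549 = 93 density bands lie beyond the bleaching signature toward the growth surface.
Excluding 17 false density bands: 93 − 17 = 76.
76 density bands at 2 per year is 76 / 2 = 38 years.
The density band at the growth surface is 1936 CE, so the bleaching signature dates to 1936 − 38 = 1898 CE.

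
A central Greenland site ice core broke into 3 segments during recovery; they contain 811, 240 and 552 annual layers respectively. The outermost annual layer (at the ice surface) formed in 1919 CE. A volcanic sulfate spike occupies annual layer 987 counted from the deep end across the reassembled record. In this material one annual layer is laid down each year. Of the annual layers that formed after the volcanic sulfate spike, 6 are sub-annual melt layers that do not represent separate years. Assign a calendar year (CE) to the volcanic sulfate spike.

Total annual layers = 811 + 240 + 552 = 1603.
1603 − 987 = 616 annual layers lie beyond the volcanic sulfate spike toward the ice surface.
616 − 6 false = 610 true annual layers after the volcanic sulfate spike.
The annual layer at the ice surface is 1919 CE, so the volcanic sulfate spike dates to 1919 − 610 = 1309 CE.

1309 CE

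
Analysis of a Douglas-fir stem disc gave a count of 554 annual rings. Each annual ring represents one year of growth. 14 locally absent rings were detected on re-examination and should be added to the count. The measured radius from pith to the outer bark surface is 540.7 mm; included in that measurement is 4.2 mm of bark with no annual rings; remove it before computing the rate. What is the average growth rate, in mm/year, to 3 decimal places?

0.945 mm/year

Adjusted count: 554 + 14 = 568 annual rings.
The growth record spans 540.7 − 4.2 = 536.5 mm.
536.5 mm over 568 years gives 536.5 / 568 ≈ 0.945 mm/year.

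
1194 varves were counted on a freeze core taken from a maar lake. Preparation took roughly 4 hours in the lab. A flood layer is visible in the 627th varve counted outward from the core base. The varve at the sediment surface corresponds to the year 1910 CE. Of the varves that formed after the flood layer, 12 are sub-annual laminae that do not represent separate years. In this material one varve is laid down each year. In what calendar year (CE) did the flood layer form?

Between varve 627 and the sediment surface there are 1194 − 627 = 567 varves.
Removing the 12 false varves leaves 567 − 12 = 555 true varves beyond the flood layer.
The varve at the sediment surface is 1910 CE, so the flood layer dates to 1910 − 555 = 1355 CE.

1355 CE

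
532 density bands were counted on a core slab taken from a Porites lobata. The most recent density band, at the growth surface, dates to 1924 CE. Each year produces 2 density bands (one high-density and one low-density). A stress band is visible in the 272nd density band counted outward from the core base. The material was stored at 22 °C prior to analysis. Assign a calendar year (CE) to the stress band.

1794 CE

532 − 272 = 260 density bands lie beyond the stress band toward the growth surface.
Dividing by 2 density bands per year: 260 / 2 = 130 years.
Counting back 130 years from 1924 CE places the stress band in 1924 − 130 = 1794 CE.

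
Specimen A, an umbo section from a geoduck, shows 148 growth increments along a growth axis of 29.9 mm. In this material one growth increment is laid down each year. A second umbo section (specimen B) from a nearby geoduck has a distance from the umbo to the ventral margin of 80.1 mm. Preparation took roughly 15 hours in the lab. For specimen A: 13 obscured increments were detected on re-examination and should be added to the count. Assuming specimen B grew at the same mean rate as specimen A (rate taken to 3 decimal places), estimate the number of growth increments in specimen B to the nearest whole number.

431 growth increments

Specimen A: after corrections the count is 148 + 13 = 161 growth increments.
A: Extension rate ≈ 29.9 / 161 = 0.186 mm/year.
For B, 80.1 / 0.186 = 430.65 years ≈ 431 growth increments.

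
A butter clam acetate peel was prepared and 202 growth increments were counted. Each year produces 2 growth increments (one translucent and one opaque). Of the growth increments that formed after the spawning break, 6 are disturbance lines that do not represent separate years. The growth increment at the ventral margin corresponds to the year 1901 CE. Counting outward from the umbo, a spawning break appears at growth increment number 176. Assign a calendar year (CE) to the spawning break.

Between growth increment 176 and the ventral margin there are 202 − 176 = 26 growth increments.
26 − 6 false = 20 true growth increments after the spawning break.
With 2 growth increments per year, 20 / 2 = 10 years.
1901 − 10 = 1891 CE.

1891 CE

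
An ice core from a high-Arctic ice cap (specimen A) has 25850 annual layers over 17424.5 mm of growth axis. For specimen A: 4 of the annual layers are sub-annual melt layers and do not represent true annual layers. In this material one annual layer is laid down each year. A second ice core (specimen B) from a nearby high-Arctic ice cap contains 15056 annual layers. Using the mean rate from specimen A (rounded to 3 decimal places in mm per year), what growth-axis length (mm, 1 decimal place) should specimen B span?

10147.7 mm

Specimen A: adjusted count: 25850 − 4 = 25846 annual layers.
A: Mean rate = 17424.5 mm / 25846 years ≈ 0.674 mm per year.
B's length ≈ 0.674 × 15056 = 10147.7 mm.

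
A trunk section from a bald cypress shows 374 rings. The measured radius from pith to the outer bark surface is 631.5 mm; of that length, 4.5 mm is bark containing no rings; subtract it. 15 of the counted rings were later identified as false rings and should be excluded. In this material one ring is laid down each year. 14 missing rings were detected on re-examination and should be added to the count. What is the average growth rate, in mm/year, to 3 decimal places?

1.681 mm/year

After corrections the count is 374 − 15 + 14 = 373 rings.
Removing the 4.5 mm offcut leaves 631.5 − 4.5 = 627.0 mm.
Mean rate = 627.0 mm / 373 years ≈ 1.681 mm/year.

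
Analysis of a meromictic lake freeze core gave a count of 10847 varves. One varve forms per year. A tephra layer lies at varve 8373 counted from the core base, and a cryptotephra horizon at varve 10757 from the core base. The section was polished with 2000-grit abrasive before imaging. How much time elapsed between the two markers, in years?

The two markers are separated by 10757 − 8373 = 2384 varves.
At one varve per year, 2384 years elapsed between them.

2384 years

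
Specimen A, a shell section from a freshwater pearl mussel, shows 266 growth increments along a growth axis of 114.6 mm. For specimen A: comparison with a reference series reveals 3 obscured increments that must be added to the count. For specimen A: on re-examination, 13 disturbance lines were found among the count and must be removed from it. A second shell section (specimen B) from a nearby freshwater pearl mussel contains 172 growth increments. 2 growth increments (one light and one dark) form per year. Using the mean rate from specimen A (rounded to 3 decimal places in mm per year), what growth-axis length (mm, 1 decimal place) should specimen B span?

77.0 mm

Specimen A: true growth increment count = 266 − 13 + 3 = 256.
Specimen A: 256 growth increments at 2 per year is 256 / 2 = 128 years.
A: Mean rate = 114.6 mm / 128 years ≈ 0.895 mm per year.
Specimen B: dividing by 2 growth increments per year: 172 / 2 = 86 years. Length of B = 0.895 × 86 = 77.0 mm.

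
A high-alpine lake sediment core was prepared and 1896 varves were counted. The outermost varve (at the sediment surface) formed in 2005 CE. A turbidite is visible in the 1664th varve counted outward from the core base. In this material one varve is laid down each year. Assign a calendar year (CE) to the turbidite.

1773 CE

1896 − 1664 = 232 varves lie beyond the turbidite toward the sediment surface.
2005 − 232 = 1773 CE.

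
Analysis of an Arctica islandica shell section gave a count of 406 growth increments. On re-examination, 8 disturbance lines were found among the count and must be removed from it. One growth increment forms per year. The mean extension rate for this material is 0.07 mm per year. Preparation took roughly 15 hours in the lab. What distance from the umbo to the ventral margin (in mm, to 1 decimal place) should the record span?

27.9 mm

True growth increment count = 406 − 8 = 398.
Length ≈ 0.07 × 398 = 27.9 mm.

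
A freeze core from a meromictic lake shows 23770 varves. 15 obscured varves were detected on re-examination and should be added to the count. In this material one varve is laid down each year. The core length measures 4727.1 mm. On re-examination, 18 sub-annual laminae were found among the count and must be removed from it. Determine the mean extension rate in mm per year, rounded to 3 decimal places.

True varve count = 23770 − 18 + 15 = 23767.
4727.1 mm over 23767 years gives 4727.1 / 23767 ≈ 0.199 mm per year.

0.199 mm per year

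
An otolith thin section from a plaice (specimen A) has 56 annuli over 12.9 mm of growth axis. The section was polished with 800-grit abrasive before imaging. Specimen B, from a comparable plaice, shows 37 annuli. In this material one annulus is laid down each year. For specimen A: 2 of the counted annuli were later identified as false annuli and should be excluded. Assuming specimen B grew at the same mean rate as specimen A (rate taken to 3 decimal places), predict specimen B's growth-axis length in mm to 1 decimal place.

8.8 mm

Specimen A: true annulus count = 56 − 2 = 54.
A: Extension rate ≈ 12.9 / 54 = 0.239 mm/year.
Length of B = 0.239 × 37 = 8.8 mm.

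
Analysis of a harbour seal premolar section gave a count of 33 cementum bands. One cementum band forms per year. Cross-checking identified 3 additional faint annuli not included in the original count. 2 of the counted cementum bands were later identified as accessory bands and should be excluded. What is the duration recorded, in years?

True cementum band count = 33 − 2 + 3 = 34.
With a one-to-one cementum band periodicity this is 34 years.

34 years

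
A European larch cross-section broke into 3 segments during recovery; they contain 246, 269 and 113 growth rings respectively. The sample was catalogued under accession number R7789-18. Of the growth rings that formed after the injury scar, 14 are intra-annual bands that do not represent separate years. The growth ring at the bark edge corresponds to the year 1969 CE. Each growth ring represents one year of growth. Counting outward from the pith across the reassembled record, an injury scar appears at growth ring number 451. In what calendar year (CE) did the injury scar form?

1806 CE

Total growth rings = 246 + 269 + 113 = 628.
628 − 451 = 177 growth rings lie beyond the injury scar toward the bark edge.
Excluding 14 false growth rings: 177 − 14 = 163.
The growth ring at the bark edge is 1969 CE, so the injury scar dates to 1969 − 163 = 1806 CE.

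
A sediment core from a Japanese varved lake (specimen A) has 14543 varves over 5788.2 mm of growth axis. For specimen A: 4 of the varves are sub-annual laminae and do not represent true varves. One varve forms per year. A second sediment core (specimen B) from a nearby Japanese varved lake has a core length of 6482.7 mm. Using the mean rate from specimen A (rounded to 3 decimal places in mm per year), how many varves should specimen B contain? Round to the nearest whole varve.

16288 varves

Specimen A: after corrections the count is 14543 − 4 = 14539 varves.
A: 5788.2 mm over 14539 years gives 5788.2 / 14539 ≈ 0.398 mm/year.
For B, 6482.7 / 0.398 = 16288.19 years ≈ 16288 varves.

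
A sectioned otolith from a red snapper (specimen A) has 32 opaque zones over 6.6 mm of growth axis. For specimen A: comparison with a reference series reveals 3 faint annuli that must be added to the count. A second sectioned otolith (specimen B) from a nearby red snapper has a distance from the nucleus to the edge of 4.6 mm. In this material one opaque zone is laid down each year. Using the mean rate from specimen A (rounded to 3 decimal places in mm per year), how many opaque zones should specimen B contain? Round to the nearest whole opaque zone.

24 opaque zones

Specimen A: after corrections the count is 32 + 3 = 35 opaque zones.
A: Extension rate ≈ 6.6 / 35 = 0.189 mm per year.
Specimen B: 4.6 mm / 0.189 mm per year = 24.34 years ≈ 24 opaque zones.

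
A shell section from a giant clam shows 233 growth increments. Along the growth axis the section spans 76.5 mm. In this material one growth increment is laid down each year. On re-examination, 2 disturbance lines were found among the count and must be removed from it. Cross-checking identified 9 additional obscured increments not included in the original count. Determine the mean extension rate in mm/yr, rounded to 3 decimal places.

Adjusted count: 233 − 2 + 9 = 240 growth increments.
76.5 mm over 240 years gives 76.5 / 240 ≈ 0.319 mm/yr.

0.319 mm/yr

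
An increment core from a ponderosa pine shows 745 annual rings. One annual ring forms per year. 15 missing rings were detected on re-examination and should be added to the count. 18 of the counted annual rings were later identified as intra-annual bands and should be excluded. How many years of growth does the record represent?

After corrections the count is 745 − 18 + 15 = 742 annual rings.
At one annual ring per year, that is 742 years.

742 years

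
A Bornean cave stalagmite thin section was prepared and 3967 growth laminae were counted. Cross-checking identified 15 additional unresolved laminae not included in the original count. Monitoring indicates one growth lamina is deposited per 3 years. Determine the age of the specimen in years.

11946 years

True growth lamina count = 3967 + 15 = 3982.
Multiplying by 3 years per growth lamina: 3982 × 3 = 11946 years.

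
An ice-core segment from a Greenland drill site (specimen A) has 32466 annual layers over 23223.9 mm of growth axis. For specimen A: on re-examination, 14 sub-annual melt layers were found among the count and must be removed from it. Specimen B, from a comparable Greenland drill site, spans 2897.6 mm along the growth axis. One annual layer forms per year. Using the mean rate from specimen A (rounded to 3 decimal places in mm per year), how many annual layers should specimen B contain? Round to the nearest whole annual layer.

4047 annual layers

Specimen A: true annual layer count = 32466 − 14 = 32452.
A: Mean rate = 23223.9 mm / 32452 years ≈ 0.716 mm/year.
Specimen B: 2897.6 mm / 0.716 mm per year = 4046.93 years ≈ 4047 annual layers.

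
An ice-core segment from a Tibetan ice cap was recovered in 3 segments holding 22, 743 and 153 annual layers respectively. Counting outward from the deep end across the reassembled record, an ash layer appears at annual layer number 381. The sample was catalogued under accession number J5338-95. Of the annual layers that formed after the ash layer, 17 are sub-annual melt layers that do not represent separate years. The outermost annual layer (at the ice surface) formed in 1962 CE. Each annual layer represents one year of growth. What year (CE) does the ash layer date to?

1442 CE

Total annual layers = 22 + 743 + 153 = 918.
Between annual layer 381 and the ice surface there are 918 − 381 = 537 annual layers.
Excluding 17 false annual layers: 537 − 17 = 520.
1962 − 520 = 1442 CE.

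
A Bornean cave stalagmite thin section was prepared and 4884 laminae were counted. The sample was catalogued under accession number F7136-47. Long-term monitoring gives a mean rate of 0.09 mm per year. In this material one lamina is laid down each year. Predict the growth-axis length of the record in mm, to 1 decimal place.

439.6 mm

The record spans 4884 years at 0.09 mm per year.
4884 years at 0.09 mm/year gives 0.09 × 4884 = 439.6 mm.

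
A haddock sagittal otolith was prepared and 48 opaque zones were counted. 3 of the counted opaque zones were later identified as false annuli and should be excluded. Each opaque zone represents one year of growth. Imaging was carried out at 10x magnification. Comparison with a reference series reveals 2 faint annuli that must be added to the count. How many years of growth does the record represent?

True opaque zone count = 48 − 3 + 2 = 47.
One opaque zone per year makes the duration 47 years.

47 years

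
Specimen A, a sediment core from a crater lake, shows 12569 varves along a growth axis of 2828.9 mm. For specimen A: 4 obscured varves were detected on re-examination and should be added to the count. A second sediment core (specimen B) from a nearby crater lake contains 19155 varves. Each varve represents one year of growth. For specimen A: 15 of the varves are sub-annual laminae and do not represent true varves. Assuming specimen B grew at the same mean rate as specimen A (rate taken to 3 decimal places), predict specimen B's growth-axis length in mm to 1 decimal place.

4309.9 mm

Specimen A: after corrections the count is 12569 − 15 + 4 = 12558 varves.
A: Mean rate = 2828.9 mm / 12558 years ≈ 0.225 mm/yr.
Length of B = 0.225 × 19155 = 4309.9 mm.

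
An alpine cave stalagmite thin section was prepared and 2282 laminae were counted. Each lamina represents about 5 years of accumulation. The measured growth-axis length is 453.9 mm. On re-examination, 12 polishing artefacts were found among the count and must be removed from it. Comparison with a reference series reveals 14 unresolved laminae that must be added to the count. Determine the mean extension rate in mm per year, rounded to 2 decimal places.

True lamina count = 2282 − 12 + 14 = 2284.
Multiplying by 5 years per lamina: 2284 × 5 = 11420 years.
453.9 mm over 11420 years gives 453.9 / 11420 ≈ 0.04 mm per year.

0.04 mm per year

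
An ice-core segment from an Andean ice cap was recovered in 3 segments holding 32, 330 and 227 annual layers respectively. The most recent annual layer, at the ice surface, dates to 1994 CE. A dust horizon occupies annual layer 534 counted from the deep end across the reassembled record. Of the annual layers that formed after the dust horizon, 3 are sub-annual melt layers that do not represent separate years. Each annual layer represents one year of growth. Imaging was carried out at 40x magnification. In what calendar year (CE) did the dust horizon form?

1942 CE

Total annual layers = 32 + 330 + 227 = 589.
Between annual layer 534 and the ice surface there are 589 − 534 = 55 annual layers.
55 − 3 false = 52 true annual layers after the dust horizon.
Counting back 52 years from 1994 CE places the dust horizon in 1994 − 52 = 1942 CE.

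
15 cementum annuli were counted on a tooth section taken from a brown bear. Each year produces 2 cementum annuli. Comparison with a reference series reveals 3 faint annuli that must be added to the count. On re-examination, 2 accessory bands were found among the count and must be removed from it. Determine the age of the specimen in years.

8 yr

After corrections the count is 15 − 2 + 3 = 16 cementum annuli.
With 2 cementum annuli per year, 16 / 2 = 8 years.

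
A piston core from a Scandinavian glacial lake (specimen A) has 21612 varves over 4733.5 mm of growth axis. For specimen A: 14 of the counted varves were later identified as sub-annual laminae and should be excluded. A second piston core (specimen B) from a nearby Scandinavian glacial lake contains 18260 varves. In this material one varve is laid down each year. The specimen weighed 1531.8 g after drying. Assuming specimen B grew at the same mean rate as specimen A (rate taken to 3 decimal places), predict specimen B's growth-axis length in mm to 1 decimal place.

Specimen A: adjusted count: 21612 − 14 = 21598 varves.
A: 4733.5 mm over 21598 years gives 4733.5 / 21598 ≈ 0.219 mm per year.
Length of B = 0.219 × 18260 = 3998.9 mm.

3998.9 mm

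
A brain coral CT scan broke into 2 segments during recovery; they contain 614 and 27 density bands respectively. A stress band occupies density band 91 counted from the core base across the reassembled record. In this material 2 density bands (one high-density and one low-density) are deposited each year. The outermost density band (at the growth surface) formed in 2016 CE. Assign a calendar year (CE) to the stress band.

1741 CE

Total density bands = 614 + 27 = 641.
641 − 91 = 550 density bands lie beyond the stress band toward the growth surface.
Dividing by 2 density bands per year: 550 / 2 = 275 years.
The density band at the growth surface is 2016 CE, so the stress band dates to 2016 − 275 = 1741 CE.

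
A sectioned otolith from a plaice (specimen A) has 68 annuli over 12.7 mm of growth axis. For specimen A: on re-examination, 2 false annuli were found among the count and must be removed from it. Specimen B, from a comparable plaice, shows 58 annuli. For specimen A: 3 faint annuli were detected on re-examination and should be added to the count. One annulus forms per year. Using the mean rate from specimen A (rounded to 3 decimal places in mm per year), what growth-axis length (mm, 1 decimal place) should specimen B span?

10.7 mm

Specimen A: after corrections the count is 68 − 2 + 3 = 69 annuli.
A: 12.7 mm over 69 years gives 12.7 / 69 ≈ 0.184 mm/year.
For B, 0.184 mm/year × 58 years = 10.7 mm.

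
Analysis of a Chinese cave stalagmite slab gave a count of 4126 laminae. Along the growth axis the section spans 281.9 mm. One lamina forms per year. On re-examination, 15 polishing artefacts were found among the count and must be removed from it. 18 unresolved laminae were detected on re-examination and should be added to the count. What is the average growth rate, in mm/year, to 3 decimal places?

True lamina count = 4126 − 15 + 18 = 4129.
281.9 mm over 4129 years gives 281.9 / 4129 ≈ 0.068 mm/year.

0.068 mm/year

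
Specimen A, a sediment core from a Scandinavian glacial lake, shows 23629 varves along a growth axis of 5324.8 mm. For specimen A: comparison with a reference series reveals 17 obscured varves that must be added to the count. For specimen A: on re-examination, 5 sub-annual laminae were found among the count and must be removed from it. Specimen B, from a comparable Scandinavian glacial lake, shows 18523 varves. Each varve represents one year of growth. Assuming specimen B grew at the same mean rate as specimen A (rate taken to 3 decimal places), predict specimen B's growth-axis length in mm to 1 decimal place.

4167.7 mm

Specimen A: true varve count = 23629 − 5 + 17 = 23641.
A: Extension rate ≈ 5324.8 / 23641 = 0.225 mm per year.
For B, 0.225 mm/year × 18523 years = 4167.7 mm.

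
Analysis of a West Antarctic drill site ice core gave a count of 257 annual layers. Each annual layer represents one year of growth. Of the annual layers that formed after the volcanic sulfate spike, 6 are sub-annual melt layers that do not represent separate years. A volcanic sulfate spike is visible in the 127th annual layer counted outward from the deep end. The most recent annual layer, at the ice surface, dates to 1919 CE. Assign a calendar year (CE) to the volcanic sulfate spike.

1795 CE

257 − 127 = 130 annual layers lie beyond the volcanic sulfate spike toward the ice surface.
130 − 6 false = 124 true annual layers after the volcanic sulfate spike.
The annual layer at the ice surface is 1919 CE, so the volcanic sulfate spike dates to 1919 − 124 = 1795 CE.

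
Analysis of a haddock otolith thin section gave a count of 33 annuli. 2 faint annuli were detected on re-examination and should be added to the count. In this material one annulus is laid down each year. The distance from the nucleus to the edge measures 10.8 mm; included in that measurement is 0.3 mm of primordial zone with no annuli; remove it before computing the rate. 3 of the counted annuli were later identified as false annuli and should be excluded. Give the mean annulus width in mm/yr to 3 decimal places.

Correcting the raw count gives 33 − 3 + 2 = 32 true annuli.
Net length = 10.8 − 0.3 = 10.5 mm.
Extension rate ≈ 10.5 / 32 = 0.328 mm/yr.

0.328 mm/yr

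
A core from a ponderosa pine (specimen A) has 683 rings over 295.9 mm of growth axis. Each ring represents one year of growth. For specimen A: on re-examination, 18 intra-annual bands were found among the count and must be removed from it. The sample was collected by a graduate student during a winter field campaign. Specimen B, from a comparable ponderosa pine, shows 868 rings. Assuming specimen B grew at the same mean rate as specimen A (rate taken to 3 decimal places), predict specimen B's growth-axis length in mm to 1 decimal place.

Specimen A: after corrections the count is 683 − 18 = 665 rings.
A: Mean rate = 295.9 mm / 665 years ≈ 0.445 mm/year.
Length of B = 0.445 × 868 = 386.3 mm.

386.3 mm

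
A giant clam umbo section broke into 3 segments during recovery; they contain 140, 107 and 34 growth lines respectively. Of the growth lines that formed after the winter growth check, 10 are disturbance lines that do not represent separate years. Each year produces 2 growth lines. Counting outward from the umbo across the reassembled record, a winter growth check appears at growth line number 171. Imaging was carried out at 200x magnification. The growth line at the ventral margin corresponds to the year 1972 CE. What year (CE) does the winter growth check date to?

Total growth lines = 140 + 107 + 34 = 281.
Between growth line 171 and the ventral margin there are 281 − 171 = 110 growth lines.
Excluding 10 false growth lines: 110 − 10 = 100.
With 2 growth lines per year, 100 / 2 = 50 years.
The growth line at the ventral margin is 1972 CE, so the winter growth check dates to 1972 − 50 = 1922 CE.

1922 CE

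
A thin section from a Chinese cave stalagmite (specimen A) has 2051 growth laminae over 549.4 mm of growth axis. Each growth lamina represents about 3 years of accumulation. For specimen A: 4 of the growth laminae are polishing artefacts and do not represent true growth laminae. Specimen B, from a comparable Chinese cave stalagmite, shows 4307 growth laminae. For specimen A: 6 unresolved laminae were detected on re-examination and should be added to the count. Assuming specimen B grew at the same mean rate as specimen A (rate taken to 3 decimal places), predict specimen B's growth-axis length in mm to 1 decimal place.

Specimen A: adjusted count: 2051 − 4 + 6 = 2053 growth laminae.
Specimen A: 2053 growth laminae at 3 years each span 2053 × 3 = 6159 years.
A: 549.4 mm over 6159 years gives 549.4 / 6159 ≈ 0.089 mm/yr.
Specimen B: at 3 years per growth lamina, 4307 × 3 = 12921 years. For B, 0.089 mm/year × 12921 years = 1150.0 mm.

1150.0 mm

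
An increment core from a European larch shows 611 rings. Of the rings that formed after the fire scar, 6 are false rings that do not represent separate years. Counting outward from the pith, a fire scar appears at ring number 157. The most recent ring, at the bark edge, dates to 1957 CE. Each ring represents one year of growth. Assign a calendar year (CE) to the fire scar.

Between ring 157 and the bark edge there are 611 − 157 = 454 rings.
Removing the 6 false rings leaves 454 − 6 = 448 true rings beyond the fire scar.
Counting back 448 years from 1957 CE places the fire scar in 1957 − 448 = 1509 CE.

1509 CE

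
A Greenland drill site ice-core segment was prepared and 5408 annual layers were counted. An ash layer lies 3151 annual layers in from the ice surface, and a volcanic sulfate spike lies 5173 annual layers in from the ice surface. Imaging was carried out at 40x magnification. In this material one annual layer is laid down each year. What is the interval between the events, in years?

2022 years

5173 − 3151 = 2022 annual layers lie between the two events.
One annual layer per year makes the interval 2022 years.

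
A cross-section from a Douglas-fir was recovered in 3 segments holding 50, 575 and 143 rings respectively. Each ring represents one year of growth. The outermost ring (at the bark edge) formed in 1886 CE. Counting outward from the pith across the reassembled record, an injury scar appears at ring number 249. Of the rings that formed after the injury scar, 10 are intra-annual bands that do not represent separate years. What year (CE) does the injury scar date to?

Total rings = 50 + 575 + 143 = 768.
Between ring 249 and the bark edge there are 768 − 249 = 519 rings.
Excluding 10 false rings: 519 − 10 = 509.
1886 − 509 = 1377 CE.

1377 CE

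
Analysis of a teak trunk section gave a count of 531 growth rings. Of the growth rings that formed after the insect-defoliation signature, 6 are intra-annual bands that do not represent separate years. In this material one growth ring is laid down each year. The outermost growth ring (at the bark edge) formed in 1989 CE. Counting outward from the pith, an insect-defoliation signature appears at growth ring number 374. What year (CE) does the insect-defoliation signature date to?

1838 CE

The insect-defoliation signature sits at growth ring 374 from the pith, so 531 − 374 = 157 growth rings formed after it.
Removing the 6 false growth rings leaves 157 − 6 = 151 true growth rings beyond the insect-defoliation signature.
Counting back 151 years from 1989 CE places the insect-defoliation signature in 1989 − 151 = 1838 CE.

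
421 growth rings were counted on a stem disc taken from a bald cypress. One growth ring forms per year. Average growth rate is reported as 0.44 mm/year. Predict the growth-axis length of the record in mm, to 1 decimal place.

The record spans 421 years at 0.44 mm per year.
Length ≈ 0.44 × 421 = 185.2 mm.

185.2 mm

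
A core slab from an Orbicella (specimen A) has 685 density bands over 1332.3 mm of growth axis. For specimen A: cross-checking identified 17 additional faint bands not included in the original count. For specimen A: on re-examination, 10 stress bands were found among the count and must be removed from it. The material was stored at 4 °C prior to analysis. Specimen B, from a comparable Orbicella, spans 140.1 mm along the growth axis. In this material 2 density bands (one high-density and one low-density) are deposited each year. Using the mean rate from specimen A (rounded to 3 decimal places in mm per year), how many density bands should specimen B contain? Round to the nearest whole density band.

73 density bands

Specimen A: true density band count = 685 − 10 + 17 = 692.
Specimen A: with 2 density bands per year, 692 / 2 = 346 years.
A: Mean rate = 1332.3 mm / 346 years ≈ 3.851 mm/year.
Specimen B: 140.1 mm / 3.851 mm per year = 36.38 years; at 2 density bands per year that is 36.38 × 2 ≈ 73 density bands.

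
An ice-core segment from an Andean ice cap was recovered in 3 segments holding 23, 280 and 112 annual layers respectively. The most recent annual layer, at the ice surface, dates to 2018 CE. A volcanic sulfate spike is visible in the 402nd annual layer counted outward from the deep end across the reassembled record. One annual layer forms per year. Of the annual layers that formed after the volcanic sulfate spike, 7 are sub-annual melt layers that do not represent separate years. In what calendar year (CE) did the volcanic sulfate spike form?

Total annual layers = 23 + 280 + 112 = 415.
The volcanic sulfate spike sits at annual layer 402 from the deep end, so 415 − 402 = 13 annual layers formed after it.
13 − 7 false = 6 true annual layers after the volcanic sulfate spike.
Counting back 6 years from 2018 CE places the volcanic sulfate spike in 2018 − 6 = 2012 CE.

2012 CE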